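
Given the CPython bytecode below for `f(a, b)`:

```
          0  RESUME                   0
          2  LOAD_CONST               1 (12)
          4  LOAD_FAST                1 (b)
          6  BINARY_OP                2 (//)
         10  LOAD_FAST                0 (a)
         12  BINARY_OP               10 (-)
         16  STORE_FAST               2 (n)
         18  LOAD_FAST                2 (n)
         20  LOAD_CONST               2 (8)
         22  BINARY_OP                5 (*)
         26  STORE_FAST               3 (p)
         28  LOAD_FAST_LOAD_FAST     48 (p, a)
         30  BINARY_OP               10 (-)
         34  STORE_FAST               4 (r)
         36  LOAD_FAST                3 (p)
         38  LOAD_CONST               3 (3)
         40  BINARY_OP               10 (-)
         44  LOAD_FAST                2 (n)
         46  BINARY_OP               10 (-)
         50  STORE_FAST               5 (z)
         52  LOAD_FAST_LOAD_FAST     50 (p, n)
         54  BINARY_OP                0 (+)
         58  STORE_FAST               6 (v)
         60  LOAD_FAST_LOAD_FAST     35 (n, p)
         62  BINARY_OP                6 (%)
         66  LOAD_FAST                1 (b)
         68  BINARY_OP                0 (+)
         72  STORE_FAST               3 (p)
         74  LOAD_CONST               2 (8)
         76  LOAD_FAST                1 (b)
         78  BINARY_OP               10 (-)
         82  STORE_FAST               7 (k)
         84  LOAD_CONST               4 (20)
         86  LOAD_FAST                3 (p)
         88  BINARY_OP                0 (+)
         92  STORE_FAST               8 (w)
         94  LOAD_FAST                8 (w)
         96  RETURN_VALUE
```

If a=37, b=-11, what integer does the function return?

-30

LOAD_CONST → push 12. Stack: [12]
LOAD_FAST b → push -11. Stack: [12, -11]
BINARY_OP // → 12 // -11 = -2. Stack: [-2]
LOAD_FAST a → push 37. Stack: [-2, 37]
BINARY_OP - → -2 - 37 = -39. Stack: [-39]
STORE_FAST n → n=-39. Stack: []
LOAD_FAST n → push -39. Stack: [-39]
LOAD_CONST → push 8. Stack: [-39, 8]
BINARY_OP * → -39 * 8 = -312. Stack: [-312]
STORE_FAST p → p=-312. Stack: []
LOAD_FAST_LOAD_FAST p,a → push -312,37. Stack: [-312, 37]
BINARY_OP - → -312 - 37 = -349. Stack: [-349]
STORE_FAST r → r=-349. Stack: []
LOAD_FAST p → push -312. Stack: [-312]
LOAD_CONST → push 3. Stack: [-312, 3]
BINARY_OP - → -312 - 3 = -315. Stack: [-315]
LOAD_FAST n → push -39. Stack: [-315, -39]
BINARY_OP - → -315 - -39 = -276. Stack: [-276]
STORE_FAST z → z=-276. Stack: []
LOAD_FAST_LOAD_FAST p,n → push -312,-39. Stack: [-312, -39]
BINARY_OP + → -312 + -39 = -351. Stack: [-351]
STORE_FAST v → v=-351. Stack: []
LOAD_FAST_LOAD_FAST n,p → push -39,-312. Stack: [-39, -312]
BINARY_OP % → -39 % -312 = -39. Stack: [-39]
LOAD_FAST b → push -11. Stack: [-39, -11]
BINARY_OP + → -39 + -11 = -50. Stack: [-50]
STORE_FAST p → p=-50. Stack: []
LOAD_CONST → push 8. Stack: [8]
LOAD_FAST b → push -11. Stack: [8, -11]
BINARY_OP - → 8 - -11 = 19. Stack: [19]
STORE_FAST k → k=19. Stack: []
LOAD_CONST → push 20. Stack: [20]
LOAD_FAST p → push -50. Stack: [20, -50]
BINARY_OP + → 20 + -50 = -30. Stack: [-30]
STORE_FAST w → w=-30. Stack: []
LOAD_FAST w → push -30. Stack: [-30]
RETURN_VALUE → return -30.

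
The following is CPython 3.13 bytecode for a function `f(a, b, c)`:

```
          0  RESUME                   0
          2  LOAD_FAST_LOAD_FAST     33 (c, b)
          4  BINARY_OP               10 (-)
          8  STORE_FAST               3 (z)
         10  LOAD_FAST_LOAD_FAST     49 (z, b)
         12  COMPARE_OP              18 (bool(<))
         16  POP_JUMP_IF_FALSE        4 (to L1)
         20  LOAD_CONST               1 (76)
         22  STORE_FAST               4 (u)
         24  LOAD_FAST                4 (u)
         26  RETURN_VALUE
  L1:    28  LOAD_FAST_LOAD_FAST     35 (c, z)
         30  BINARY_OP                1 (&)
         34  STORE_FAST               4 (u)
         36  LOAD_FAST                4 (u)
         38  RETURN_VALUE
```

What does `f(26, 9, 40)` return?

LOAD_FAST_LOAD_FAST c,b → push 40,9. Stack: [40, 9]
BINARY_OP - → 40 - 9 = 31. Stack: [31]
STORE_FAST z → z=31. Stack: []
LOAD_FAST_LOAD_FAST z,b → push 31,9. Stack: [31, 9]
COMPARE_OP bool(<) → 31 vs 9 = False. Stack: [False]
POP_JUMP_IF_FALSE → pop False; jump. Stack: []
LOAD_FAST_LOAD_FAST c,z → push 40,31. Stack: [40, 31]
BINARY_OP & → 40 & 31 = 8. Stack: [8]
STORE_FAST u → u=8. Stack: []
LOAD_FAST u → push 8. Stack: [8]
RETURN_VALUE → return 8.

8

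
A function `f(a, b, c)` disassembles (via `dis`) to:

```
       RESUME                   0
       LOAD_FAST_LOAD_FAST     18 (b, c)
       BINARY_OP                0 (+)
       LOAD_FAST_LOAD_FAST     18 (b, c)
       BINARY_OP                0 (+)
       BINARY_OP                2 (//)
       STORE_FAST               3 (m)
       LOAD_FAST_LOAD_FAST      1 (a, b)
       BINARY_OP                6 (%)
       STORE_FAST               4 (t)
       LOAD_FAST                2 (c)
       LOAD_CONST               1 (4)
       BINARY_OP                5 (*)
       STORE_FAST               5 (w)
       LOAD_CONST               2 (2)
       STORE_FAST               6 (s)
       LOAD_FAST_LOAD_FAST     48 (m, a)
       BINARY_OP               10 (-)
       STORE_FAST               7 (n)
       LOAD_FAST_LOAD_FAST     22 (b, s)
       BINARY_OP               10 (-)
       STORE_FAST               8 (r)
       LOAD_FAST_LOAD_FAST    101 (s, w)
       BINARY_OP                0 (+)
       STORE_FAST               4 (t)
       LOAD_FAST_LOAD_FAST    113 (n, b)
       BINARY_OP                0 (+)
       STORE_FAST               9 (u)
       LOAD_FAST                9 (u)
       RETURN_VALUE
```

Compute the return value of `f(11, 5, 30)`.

LOAD_FAST_LOAD_FAST b,c → push 5,30. Stack: [5, 30]
BINARY_OP + → 5 + 30 = 35. Stack: [35]
LOAD_FAST_LOAD_FAST b,c → push 5,30. Stack: [35, 5, 30]
BINARY_OP + → 5 + 30 = 35. Stack: [35, 35]
BINARY_OP // → 35 // 35 = 1. Stack: [1]
STORE_FAST m → m=1. Stack: []
LOAD_FAST_LOAD_FAST a,b → push 11,5. Stack: [11, 5]
BINARY_OP % → 11 % 5 = 1. Stack: [1]
STORE_FAST t → t=1. Stack: []
LOAD_FAST c → push 30. Stack: [30]
LOAD_CONST → push 4. Stack: [30, 4]
BINARY_OP * → 30 * 4 = 120. Stack: [120]
STORE_FAST w → w=120. Stack: []
LOAD_CONST → push 2. Stack: [2]
STORE_FAST s → s=2. Stack: []
LOAD_FAST_LOAD_FAST m,a → push 1,11. Stack: [1, 11]
BINARY_OP - → 1 - 11 = -10. Stack: [-10]
STORE_FAST n → n=-10. Stack: []
LOAD_FAST_LOAD_FAST b,s → push 5,2. Stack: [5, 2]
BINARY_OP - → 5 - 2 = 3. Stack: [3]
STORE_FAST r → r=3. Stack: []
LOAD_FAST_LOAD_FAST s,w → push 2,120. Stack: [2, 120]
BINARY_OP + → 2 + 120 = 122. Stack: [122]
STORE_FAST t → t=122. Stack: []
LOAD_FAST_LOAD_FAST n,b → push -10,5. Stack: [-10, 5]
BINARY_OP + → -10 + 5 = -5. Stack: [-5]
STORE_FAST u → u=-5. Stack: []
LOAD_FAST u → push -5. Stack: [-5]
RETURN_VALUE → return -5.

-5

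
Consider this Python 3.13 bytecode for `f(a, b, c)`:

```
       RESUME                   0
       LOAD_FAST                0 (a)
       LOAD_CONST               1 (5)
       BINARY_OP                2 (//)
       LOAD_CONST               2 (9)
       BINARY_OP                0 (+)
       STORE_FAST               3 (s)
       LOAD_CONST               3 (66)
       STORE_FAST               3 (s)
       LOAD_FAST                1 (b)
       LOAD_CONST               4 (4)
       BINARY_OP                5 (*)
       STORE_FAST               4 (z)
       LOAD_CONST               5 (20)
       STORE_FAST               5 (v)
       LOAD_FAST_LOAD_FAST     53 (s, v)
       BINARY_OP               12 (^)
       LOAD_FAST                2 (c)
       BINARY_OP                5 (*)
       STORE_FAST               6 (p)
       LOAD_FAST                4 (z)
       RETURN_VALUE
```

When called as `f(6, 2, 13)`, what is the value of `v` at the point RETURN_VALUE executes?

20

LOAD_FAST a → push 6. Stack: [6]
LOAD_CONST → push 5. Stack: [6, 5]
BINARY_OP // → 6 // 5 = 1. Stack: [1]
LOAD_CONST → push 9. Stack: [1, 9]
BINARY_OP + → 1 + 9 = 10. Stack: [10]
STORE_FAST s → s=10. Stack: []
LOAD_CONST → push 66. Stack: [66]
STORE_FAST s → s=66. Stack: []
LOAD_FAST b → push 2. Stack: [2]
LOAD_CONST → push 4. Stack: [2, 4]
BINARY_OP * → 2 * 4 = 8. Stack: [8]
STORE_FAST z → z=8. Stack: []
LOAD_CONST → push 20. Stack: [20]
STORE_FAST v → v=20. Stack: []
LOAD_FAST_LOAD_FAST s,v → push 66,20. Stack: [66, 20]
BINARY_OP ^ → 66 ^ 20 = 86. Stack: [86]
LOAD_FAST c → push 13. Stack: [86, 13]
BINARY_OP * → 86 * 13 = 1118. Stack: [1118]
STORE_FAST p → p=1118. Stack: []
LOAD_FAST z → push 8. Stack: [8]
RETURN_VALUE → return 8.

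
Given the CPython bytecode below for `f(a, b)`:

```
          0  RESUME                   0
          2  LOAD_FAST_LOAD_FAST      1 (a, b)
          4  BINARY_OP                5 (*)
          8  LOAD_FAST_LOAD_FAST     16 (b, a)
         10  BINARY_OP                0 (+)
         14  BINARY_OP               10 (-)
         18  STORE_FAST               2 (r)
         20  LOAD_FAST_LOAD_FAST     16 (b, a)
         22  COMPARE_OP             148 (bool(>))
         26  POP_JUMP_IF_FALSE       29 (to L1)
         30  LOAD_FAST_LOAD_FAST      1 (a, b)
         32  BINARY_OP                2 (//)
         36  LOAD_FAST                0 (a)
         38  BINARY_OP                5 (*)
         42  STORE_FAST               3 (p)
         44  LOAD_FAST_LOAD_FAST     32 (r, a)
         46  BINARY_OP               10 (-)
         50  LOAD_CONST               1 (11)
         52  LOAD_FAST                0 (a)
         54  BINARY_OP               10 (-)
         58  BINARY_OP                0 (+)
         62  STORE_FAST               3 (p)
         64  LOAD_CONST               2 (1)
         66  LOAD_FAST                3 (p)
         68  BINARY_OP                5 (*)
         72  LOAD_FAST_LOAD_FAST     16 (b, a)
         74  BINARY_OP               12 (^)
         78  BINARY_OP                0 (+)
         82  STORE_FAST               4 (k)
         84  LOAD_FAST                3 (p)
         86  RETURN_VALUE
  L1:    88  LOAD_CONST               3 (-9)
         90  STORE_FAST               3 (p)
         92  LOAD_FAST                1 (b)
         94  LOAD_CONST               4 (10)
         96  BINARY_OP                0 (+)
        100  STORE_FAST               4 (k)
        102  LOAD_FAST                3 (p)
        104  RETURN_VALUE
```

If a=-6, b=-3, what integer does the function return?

50

LOAD_FAST_LOAD_FAST a,b → push -6,-3. Stack: [-6, -3]
BINARY_OP * → -6 * -3 = 18. Stack: [18]
LOAD_FAST_LOAD_FAST b,a → push -3,-6. Stack: [18, -3, -6]
BINARY_OP + → -3 + -6 = -9. Stack: [18, -9]
BINARY_OP - → 18 - -9 = 27. Stack: [27]
STORE_FAST r → r=27. Stack: []
LOAD_FAST_LOAD_FAST b,a → push -3,-6. Stack: [-3, -6]
COMPARE_OP bool(>) → -3 vs -6 = True. Stack: [True]
POP_JUMP_IF_FALSE → pop True; no jump. Stack: []
LOAD_FAST_LOAD_FAST a,b → push -6,-3. Stack: [-6, -3]
BINARY_OP // → -6 // -3 = 2. Stack: [2]
LOAD_FAST a → push -6. Stack: [2, -6]
BINARY_OP * → 2 * -6 = -12. Stack: [-12]
STORE_FAST p → p=-12. Stack: []
LOAD_FAST_LOAD_FAST r,a → push 27,-6. Stack: [27, -6]
BINARY_OP - → 27 - -6 = 33. Stack: [33]
LOAD_CONST → push 11. Stack: [33, 11]
LOAD_FAST a → push -6. Stack: [33, 11, -6]
BINARY_OP - → 11 - -6 = 17. Stack: [33, 17]
BINARY_OP + → 33 + 17 = 50. Stack: [50]
STORE_FAST p → p=50. Stack: []
LOAD_CONST → push 1. Stack: [1]
LOAD_FAST p → push 50. Stack: [1, 50]
BINARY_OP * → 1 * 50 = 50. Stack: [50]
LOAD_FAST_LOAD_FAST b,a → push -3,-6. Stack: [50, -3, -6]
BINARY_OP ^ → -3 ^ -6 = 7. Stack: [50, 7]
BINARY_OP + → 50 + 7 = 57. Stack: [57]
STORE_FAST k → k=57. Stack: []
LOAD_FAST p → push 50. Stack: [50]
RETURN_VALUE → return 50.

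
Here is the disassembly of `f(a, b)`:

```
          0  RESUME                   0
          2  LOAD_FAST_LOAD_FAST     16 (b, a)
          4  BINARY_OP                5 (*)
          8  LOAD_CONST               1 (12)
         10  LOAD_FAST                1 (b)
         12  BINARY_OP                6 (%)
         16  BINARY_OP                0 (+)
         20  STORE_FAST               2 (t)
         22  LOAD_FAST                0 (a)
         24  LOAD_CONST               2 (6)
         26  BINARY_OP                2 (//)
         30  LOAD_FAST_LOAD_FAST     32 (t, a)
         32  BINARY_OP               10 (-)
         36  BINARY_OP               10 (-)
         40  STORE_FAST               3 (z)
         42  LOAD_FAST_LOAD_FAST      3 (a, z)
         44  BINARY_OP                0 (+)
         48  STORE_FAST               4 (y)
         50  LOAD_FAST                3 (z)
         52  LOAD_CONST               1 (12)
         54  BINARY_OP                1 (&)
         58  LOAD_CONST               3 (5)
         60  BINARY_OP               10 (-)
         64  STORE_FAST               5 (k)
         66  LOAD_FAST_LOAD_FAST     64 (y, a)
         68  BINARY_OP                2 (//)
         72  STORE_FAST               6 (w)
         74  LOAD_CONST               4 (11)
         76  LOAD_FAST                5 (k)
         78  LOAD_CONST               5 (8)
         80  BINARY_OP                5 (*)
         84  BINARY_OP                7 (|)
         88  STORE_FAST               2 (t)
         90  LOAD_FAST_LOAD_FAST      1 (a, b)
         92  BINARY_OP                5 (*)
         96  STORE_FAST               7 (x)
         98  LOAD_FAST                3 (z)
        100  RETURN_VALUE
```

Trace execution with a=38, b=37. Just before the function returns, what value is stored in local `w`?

-36

LOAD_FAST_LOAD_FAST b,a → push 37,38. Stack: [37, 38]
BINARY_OP * → 37 * 38 = 1406. Stack: [1406]
LOAD_CONST → push 12. Stack: [1406, 12]
LOAD_FAST b → push 37. Stack: [1406, 12, 37]
BINARY_OP % → 12 % 37 = 12. Stack: [1406, 12]
BINARY_OP + → 1406 + 12 = 1418. Stack: [1418]
STORE_FAST t → t=1418. Stack: []
LOAD_FAST a → push 38. Stack: [38]
LOAD_CONST → push 6. Stack: [38, 6]
BINARY_OP // → 38 // 6 = 6. Stack: [6]
LOAD_FAST_LOAD_FAST t,a → push 1418,38. Stack: [6, 1418, 38]
BINARY_OP - → 1418 - 38 = 1380. Stack: [6, 1380]
BINARY_OP - → 6 - 1380 = -1374. Stack: [-1374]
STORE_FAST z → z=-1374. Stack: []
LOAD_FAST_LOAD_FAST a,z → push 38,-1374. Stack: [38, -1374]
BINARY_OP + → 38 + -1374 = -1336. Stack: [-1336]
STORE_FAST y → y=-1336. Stack: []
LOAD_FAST z → push -1374. Stack: [-1374]
LOAD_CONST → push 12. Stack: [-1374, 12]
BINARY_OP & → -1374 & 12 = 0. Stack: [0]
LOAD_CONST → push 5. Stack: [0, 5]
BINARY_OP - → 0 - 5 = -5. Stack: [-5]
STORE_FAST k → k=-5. Stack: []
LOAD_FAST_LOAD_FAST y,a → push -1336,38. Stack: [-1336, 38]
BINARY_OP // → -1336 // 38 = -36. Stack: [-36]
STORE_FAST w → w=-36. Stack: []
LOAD_CONST → push 11. Stack: [11]
LOAD_FAST k → push -5. Stack: [11, -5]
LOAD_CONST → push 8. Stack: [11, -5, 8]
BINARY_OP * → -5 * 8 = -40. Stack: [11, -40]
BINARY_OP | → 11 | -40 = -37. Stack: [-37]
STORE_FAST t → t=-37. Stack: []
LOAD_FAST_LOAD_FAST a,b → push 38,37. Stack: [38, 37]
BINARY_OP * → 38 * 37 = 1406. Stack: [1406]
STORE_FAST x → x=1406. Stack: []
LOAD_FAST z → push -1374. Stack: [-1374]
RETURN_VALUE → return -1374.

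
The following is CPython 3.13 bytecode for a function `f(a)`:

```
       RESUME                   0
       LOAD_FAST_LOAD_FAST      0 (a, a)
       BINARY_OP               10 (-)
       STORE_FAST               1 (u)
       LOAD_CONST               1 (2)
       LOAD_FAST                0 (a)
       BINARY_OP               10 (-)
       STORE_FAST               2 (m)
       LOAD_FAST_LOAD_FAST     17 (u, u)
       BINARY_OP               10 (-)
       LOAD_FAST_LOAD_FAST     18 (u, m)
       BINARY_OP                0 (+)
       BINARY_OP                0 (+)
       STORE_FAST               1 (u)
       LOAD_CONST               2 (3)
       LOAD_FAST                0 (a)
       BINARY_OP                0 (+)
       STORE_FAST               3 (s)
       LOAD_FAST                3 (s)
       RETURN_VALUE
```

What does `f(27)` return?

LOAD_FAST_LOAD_FAST a,a → push 27,27. Stack: [27, 27]
BINARY_OP - → 27 - 27 = 0. Stack: [0]
STORE_FAST u → u=0. Stack: []
LOAD_CONST → push 2. Stack: [2]
LOAD_FAST a → push 27. Stack: [2, 27]
BINARY_OP - → 2 - 27 = -25. Stack: [-25]
STORE_FAST m → m=-25. Stack: []
LOAD_FAST_LOAD_FAST u,u → push 0,0. Stack: [0, 0]
BINARY_OP - → 0 - 0 = 0. Stack: [0]
LOAD_FAST_LOAD_FAST u,m → push 0,-25. Stack: [0, 0, -25]
BINARY_OP + → 0 + -25 = -25. Stack: [0, -25]
BINARY_OP + → 0 + -25 = -25. Stack: [-25]
STORE_FAST u → u=-25. Stack: []
LOAD_CONST → push 3. Stack: [3]
LOAD_FAST a → push 27. Stack: [3, 27]
BINARY_OP + → 3 + 27 = 30. Stack: [30]
STORE_FAST s → s=30. Stack: []
LOAD_FAST s → push 30. Stack: [30]
RETURN_VALUE → return 30.

30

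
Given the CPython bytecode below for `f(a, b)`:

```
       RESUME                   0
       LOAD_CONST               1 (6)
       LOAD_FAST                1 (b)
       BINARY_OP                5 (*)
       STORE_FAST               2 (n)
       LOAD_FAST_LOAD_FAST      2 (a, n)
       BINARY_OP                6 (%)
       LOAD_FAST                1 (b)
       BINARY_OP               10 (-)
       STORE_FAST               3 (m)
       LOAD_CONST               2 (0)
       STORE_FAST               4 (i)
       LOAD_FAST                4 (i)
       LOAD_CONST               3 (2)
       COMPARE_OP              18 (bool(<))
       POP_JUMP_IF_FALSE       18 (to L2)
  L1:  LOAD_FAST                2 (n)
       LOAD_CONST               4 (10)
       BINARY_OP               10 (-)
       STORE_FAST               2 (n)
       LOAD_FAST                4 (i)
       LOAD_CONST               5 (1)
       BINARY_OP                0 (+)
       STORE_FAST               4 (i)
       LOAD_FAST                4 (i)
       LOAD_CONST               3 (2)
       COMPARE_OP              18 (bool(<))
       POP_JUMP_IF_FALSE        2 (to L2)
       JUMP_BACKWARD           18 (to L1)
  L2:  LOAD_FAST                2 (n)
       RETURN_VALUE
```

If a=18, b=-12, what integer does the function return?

LOAD_CONST → push 6. Stack: [6]
LOAD_FAST b → push -12. Stack: [6, -12]
BINARY_OP * → 6 * -12 = -72. Stack: [-72]
STORE_FAST n → n=-72. Stack: []
LOAD_FAST_LOAD_FAST a,n → push 18,-72. Stack: [18, -72]
BINARY_OP % → 18 % -72 = -54. Stack: [-54]
LOAD_FAST b → push -12. Stack: [-54, -12]
BINARY_OP - → -54 - -12 = -42. Stack: [-42]
STORE_FAST m → m=-42. Stack: []
LOAD_CONST → push 0. Stack: [0]
STORE_FAST i → i=0. Stack: []
LOAD_FAST i → push 0. Stack: [0]
LOAD_CONST → push 2. Stack: [0, 2]
COMPARE_OP bool(<) → 0 vs 2 = True. Stack: [True]
POP_JUMP_IF_FALSE → pop True; no jump. Stack: []
LOAD_FAST n → push -72. Stack: [-72]
LOAD_CONST → push 10. Stack: [-72, 10]
BINARY_OP - → -72 - 10 = -82. Stack: [-82]
STORE_FAST n → n=-82. Stack: []
LOAD_FAST i → push 0. Stack: [0]
LOAD_CONST → push 1. Stack: [0, 1]
BINARY_OP + → 0 + 1 = 1. Stack: [1]
STORE_FAST i → i=1. Stack: []
LOAD_FAST i → push 1. Stack: [1]
LOAD_CONST → push 2. Stack: [1, 2]
COMPARE_OP bool(<) → 1 vs 2 = True. Stack: [True]
POP_JUMP_IF_FALSE → pop True; no jump. Stack: []
LOAD_FAST n → push -82. Stack: [-82]
LOAD_CONST → push 10. Stack: [-82, 10]
BINARY_OP - → -82 - 10 = -92. Stack: [-92]
STORE_FAST n → n=-92. Stack: []
LOAD_FAST i → push 1. Stack: [1]
LOAD_CONST → push 1. Stack: [1, 1]
BINARY_OP + → 1 + 1 = 2. Stack: [2]
STORE_FAST i → i=2. Stack: []
LOAD_FAST i → push 2. Stack: [2]
LOAD_CONST → push 2. Stack: [2, 2]
COMPARE_OP bool(<) → 2 vs 2 = False. Stack: [False]
POP_JUMP_IF_FALSE → pop False; jump. Stack: []
LOAD_FAST n → push -92. Stack: [-92]
RETURN_VALUE → return -92.

-92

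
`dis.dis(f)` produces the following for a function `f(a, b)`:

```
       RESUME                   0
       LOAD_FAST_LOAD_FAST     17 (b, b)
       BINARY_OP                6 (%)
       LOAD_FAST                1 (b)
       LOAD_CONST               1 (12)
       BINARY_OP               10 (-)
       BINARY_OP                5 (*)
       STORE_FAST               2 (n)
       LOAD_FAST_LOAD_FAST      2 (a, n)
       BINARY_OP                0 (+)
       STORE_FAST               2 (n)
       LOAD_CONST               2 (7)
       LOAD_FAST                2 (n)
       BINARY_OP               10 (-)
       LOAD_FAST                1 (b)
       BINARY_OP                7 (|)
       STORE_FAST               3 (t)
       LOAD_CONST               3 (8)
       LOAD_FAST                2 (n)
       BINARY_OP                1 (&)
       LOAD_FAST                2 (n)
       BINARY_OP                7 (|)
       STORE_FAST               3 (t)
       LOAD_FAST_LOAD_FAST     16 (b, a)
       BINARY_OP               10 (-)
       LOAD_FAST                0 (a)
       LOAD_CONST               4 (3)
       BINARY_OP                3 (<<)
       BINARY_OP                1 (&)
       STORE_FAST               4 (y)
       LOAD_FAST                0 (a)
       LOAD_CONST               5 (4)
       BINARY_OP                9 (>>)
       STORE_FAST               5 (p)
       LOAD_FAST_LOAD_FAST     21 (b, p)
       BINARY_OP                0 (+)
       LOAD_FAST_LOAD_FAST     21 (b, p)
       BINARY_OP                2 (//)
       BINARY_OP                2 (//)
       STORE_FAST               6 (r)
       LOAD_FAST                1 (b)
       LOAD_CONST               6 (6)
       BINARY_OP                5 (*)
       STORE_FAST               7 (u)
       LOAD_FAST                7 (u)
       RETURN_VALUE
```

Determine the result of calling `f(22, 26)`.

156

LOAD_FAST_LOAD_FAST b,b → push 26,26. Stack: [26, 26]
BINARY_OP % → 26 % 26 = 0. Stack: [0]
LOAD_FAST b → push 26. Stack: [0, 26]
LOAD_CONST → push 12. Stack: [0, 26, 12]
BINARY_OP - → 26 - 12 = 14. Stack: [0, 14]
BINARY_OP * → 0 * 14 = 0. Stack: [0]
STORE_FAST n → n=0. Stack: []
LOAD_FAST_LOAD_FAST a,n → push 22,0. Stack: [22, 0]
BINARY_OP + → 22 + 0 = 22. Stack: [22]
STORE_FAST n → n=22. Stack: []
LOAD_CONST → push 7. Stack: [7]
LOAD_FAST n → push 22. Stack: [7, 22]
BINARY_OP - → 7 - 22 = -15. Stack: [-15]
LOAD_FAST b → push 26. Stack: [-15, 26]
BINARY_OP | → -15 | 26 = -5. Stack: [-5]
STORE_FAST t → t=-5. Stack: []
LOAD_CONST → push 8. Stack: [8]
LOAD_FAST n → push 22. Stack: [8, 22]
BINARY_OP & → 8 & 22 = 0. Stack: [0]
LOAD_FAST n → push 22. Stack: [0, 22]
BINARY_OP | → 0 | 22 = 22. Stack: [22]
STORE_FAST t → t=22. Stack: []
LOAD_FAST_LOAD_FAST b,a → push 26,22. Stack: [26, 22]
BINARY_OP - → 26 - 22 = 4. Stack: [4]
LOAD_FAST a → push 22. Stack: [4, 22]
LOAD_CONST → push 3. Stack: [4, 22, 3]
BINARY_OP << → 22 << 3 = 176. Stack: [4, 176]
BINARY_OP & → 4 & 176 = 0. Stack: [0]
STORE_FAST y → y=0. Stack: []
LOAD_FAST a → push 22. Stack: [22]
LOAD_CONST → push 4. Stack: [22, 4]
BINARY_OP >> → 22 >> 4 = 1. Stack: [1]
STORE_FAST p → p=1. Stack: []
LOAD_FAST_LOAD_FAST b,p → push 26,1. Stack: [26, 1]
BINARY_OP + → 26 + 1 = 27. Stack: [27]
LOAD_FAST_LOAD_FAST b,p → push 26,1. Stack: [27, 26, 1]
BINARY_OP // → 26 // 1 = 26. Stack: [27, 26]
BINARY_OP // → 27 // 26 = 1. Stack: [1]
STORE_FAST r → r=1. Stack: []
LOAD_FAST b → push 26. Stack: [26]
LOAD_CONST → push 6. Stack: [26, 6]
BINARY_OP * → 26 * 6 = 156. Stack: [156]
STORE_FAST u → u=156. Stack: []
LOAD_FAST u → push 156. Stack: [156]
RETURN_VALUE → return 156.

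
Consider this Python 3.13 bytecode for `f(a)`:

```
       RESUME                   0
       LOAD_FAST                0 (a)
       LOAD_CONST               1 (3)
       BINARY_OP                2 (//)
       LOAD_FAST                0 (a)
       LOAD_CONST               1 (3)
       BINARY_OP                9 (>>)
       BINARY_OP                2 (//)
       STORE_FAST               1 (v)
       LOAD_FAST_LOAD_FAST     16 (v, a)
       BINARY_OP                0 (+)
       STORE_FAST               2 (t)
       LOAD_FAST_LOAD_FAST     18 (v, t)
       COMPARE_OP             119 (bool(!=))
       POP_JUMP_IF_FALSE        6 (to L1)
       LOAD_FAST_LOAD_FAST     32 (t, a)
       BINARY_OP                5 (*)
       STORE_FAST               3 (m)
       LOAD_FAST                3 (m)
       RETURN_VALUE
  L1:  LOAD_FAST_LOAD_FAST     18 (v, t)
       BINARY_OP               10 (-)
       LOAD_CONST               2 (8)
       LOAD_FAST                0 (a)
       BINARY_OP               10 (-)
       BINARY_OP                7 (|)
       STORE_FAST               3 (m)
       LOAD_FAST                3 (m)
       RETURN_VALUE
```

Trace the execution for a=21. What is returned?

504

LOAD_FAST a → push 21. Stack: [21]
LOAD_CONST → push 3. Stack: [21, 3]
BINARY_OP // → 21 // 3 = 7. Stack: [7]
LOAD_FAST a → push 21. Stack: [7, 21]
LOAD_CONST → push 3. Stack: [7, 21, 3]
BINARY_OP >> → 21 >> 3 = 2. Stack: [7, 2]
BINARY_OP // → 7 // 2 = 3. Stack: [3]
STORE_FAST v → v=3. Stack: []
LOAD_FAST_LOAD_FAST v,a → push 3,21. Stack: [3, 21]
BINARY_OP + → 3 + 21 = 24. Stack: [24]
STORE_FAST t → t=24. Stack: []
LOAD_FAST_LOAD_FAST v,t → push 3,24. Stack: [3, 24]
COMPARE_OP bool(!=) → 3 vs 24 = True. Stack: [True]
POP_JUMP_IF_FALSE → pop True; no jump. Stack: []
LOAD_FAST_LOAD_FAST t,a → push 24,21. Stack: [24, 21]
BINARY_OP * → 24 * 21 = 504. Stack: [504]
STORE_FAST m → m=504. Stack: []
LOAD_FAST m → push 504. Stack: [504]
RETURN_VALUE → return 504.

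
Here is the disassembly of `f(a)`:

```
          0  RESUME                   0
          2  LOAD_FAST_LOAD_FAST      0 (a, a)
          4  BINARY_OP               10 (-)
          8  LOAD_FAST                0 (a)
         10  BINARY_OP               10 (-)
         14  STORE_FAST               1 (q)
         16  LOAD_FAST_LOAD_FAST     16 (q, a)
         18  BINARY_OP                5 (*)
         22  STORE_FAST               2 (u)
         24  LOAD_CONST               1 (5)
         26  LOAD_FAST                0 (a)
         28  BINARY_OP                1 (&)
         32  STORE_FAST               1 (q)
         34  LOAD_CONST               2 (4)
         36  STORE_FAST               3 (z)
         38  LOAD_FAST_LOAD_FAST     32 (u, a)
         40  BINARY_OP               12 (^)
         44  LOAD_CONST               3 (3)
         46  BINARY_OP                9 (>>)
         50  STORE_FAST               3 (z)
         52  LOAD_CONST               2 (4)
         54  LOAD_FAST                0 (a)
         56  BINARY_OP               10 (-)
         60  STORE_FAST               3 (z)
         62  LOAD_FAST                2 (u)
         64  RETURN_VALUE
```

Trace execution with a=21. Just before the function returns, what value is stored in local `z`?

LOAD_FAST_LOAD_FAST a,a → push 21,21. Stack: [21, 21]
BINARY_OP - → 21 - 21 = 0. Stack: [0]
LOAD_FAST a → push 21. Stack: [0, 21]
BINARY_OP - → 0 - 21 = -21. Stack: [-21]
STORE_FAST q → q=-21. Stack: []
LOAD_FAST_LOAD_FAST q,a → push -21,21. Stack: [-21, 21]
BINARY_OP * → -21 * 21 = -441. Stack: [-441]
STORE_FAST u → u=-441. Stack: []
LOAD_CONST → push 5. Stack: [5]
LOAD_FAST a → push 21. Stack: [5, 21]
BINARY_OP & → 5 & 21 = 5. Stack: [5]
STORE_FAST q → q=5. Stack: []
LOAD_CONST → push 4. Stack: [4]
STORE_FAST z → z=4. Stack: []
LOAD_FAST_LOAD_FAST u,a → push -441,21. Stack: [-441, 21]
BINARY_OP ^ → -441 ^ 21 = -430. Stack: [-430]
LOAD_CONST → push 3. Stack: [-430, 3]
BINARY_OP >> → -430 >> 3 = -54. Stack: [-54]
STORE_FAST z → z=-54. Stack: []
LOAD_CONST → push 4. Stack: [4]
LOAD_FAST a → push 21. Stack: [4, 21]
BINARY_OP - → 4 - 21 = -17. Stack: [-17]
STORE_FAST z → z=-17. Stack: []
LOAD_FAST u → push -441. Stack: [-441]
RETURN_VALUE → return -441.

-17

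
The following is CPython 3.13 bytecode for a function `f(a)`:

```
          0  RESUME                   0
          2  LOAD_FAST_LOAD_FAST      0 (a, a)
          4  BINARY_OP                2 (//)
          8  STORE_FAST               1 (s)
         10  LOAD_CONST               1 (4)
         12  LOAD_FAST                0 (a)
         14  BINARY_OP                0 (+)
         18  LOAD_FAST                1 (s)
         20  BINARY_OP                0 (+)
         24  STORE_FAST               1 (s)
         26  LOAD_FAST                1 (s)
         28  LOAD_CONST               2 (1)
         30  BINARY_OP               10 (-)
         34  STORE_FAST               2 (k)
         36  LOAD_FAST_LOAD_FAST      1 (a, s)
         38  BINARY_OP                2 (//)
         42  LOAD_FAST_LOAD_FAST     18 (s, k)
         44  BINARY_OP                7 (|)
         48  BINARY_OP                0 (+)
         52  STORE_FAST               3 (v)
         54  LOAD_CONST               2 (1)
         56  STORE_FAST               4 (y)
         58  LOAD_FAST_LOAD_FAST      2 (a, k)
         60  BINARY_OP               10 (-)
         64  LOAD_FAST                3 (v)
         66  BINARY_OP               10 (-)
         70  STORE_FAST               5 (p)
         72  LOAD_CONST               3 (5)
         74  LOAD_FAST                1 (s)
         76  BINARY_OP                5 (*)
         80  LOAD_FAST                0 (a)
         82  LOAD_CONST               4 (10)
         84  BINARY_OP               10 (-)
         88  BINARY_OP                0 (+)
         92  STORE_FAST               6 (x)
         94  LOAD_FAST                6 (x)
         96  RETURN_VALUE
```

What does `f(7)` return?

57

LOAD_FAST_LOAD_FAST a,a → push 7,7. Stack: [7, 7]
BINARY_OP // → 7 // 7 = 1. Stack: [1]
STORE_FAST s → s=1. Stack: []
LOAD_CONST → push 4. Stack: [4]
LOAD_FAST a → push 7. Stack: [4, 7]
BINARY_OP + → 4 + 7 = 11. Stack: [11]
LOAD_FAST s → push 1. Stack: [11, 1]
BINARY_OP + → 11 + 1 = 12. Stack: [12]
STORE_FAST s → s=12. Stack: []
LOAD_FAST s → push 12. Stack: [12]
LOAD_CONST → push 1. Stack: [12, 1]
BINARY_OP - → 12 - 1 = 11. Stack: [11]
STORE_FAST k → k=11. Stack: []
LOAD_FAST_LOAD_FAST a,s → push 7,12. Stack: [7, 12]
BINARY_OP // → 7 // 12 = 0. Stack: [0]
LOAD_FAST_LOAD_FAST s,k → push 12,11. Stack: [0, 12, 11]
BINARY_OP | → 12 | 11 = 15. Stack: [0, 15]
BINARY_OP + → 0 + 15 = 15. Stack: [15]
STORE_FAST v → v=15. Stack: []
LOAD_CONST → push 1. Stack: [1]
STORE_FAST y → y=1. Stack: []
LOAD_FAST_LOAD_FAST a,k → push 7,11. Stack: [7, 11]
BINARY_OP - → 7 - 11 = -4. Stack: [-4]
LOAD_FAST v → push 15. Stack: [-4, 15]
BINARY_OP - → -4 - 15 = -19. Stack: [-19]
STORE_FAST p → p=-19. Stack: []
LOAD_CONST → push 5. Stack: [5]
LOAD_FAST s → push 12. Stack: [5, 12]
BINARY_OP * → 5 * 12 = 60. Stack: [60]
LOAD_FAST a → push 7. Stack: [60, 7]
LOAD_CONST → push 10. Stack: [60, 7, 10]
BINARY_OP - → 7 - 10 = -3. Stack: [60, -3]
BINARY_OP + → 60 + -3 = 57. Stack: [57]
STORE_FAST x → x=57. Stack: []
LOAD_FAST x → push 57. Stack: [57]
RETURN_VALUE → return 57.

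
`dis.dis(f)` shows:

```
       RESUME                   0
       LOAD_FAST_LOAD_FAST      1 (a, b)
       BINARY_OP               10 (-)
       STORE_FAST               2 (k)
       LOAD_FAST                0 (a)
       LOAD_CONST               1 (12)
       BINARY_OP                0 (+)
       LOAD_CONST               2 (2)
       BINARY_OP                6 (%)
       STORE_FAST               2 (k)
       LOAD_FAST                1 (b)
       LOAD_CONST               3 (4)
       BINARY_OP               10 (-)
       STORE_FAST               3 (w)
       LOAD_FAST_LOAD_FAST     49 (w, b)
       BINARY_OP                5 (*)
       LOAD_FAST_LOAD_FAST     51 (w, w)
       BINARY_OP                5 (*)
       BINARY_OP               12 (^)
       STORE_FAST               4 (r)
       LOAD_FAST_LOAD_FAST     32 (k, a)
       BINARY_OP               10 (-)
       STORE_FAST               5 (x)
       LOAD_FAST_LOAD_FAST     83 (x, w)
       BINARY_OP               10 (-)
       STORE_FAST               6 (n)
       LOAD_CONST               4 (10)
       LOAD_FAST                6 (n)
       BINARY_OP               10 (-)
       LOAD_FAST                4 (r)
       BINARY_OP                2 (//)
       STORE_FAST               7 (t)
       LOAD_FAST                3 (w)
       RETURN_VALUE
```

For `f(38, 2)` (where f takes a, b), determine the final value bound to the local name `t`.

LOAD_FAST_LOAD_FAST a,b → push 38,2. Stack: [38, 2]
BINARY_OP - → 38 - 2 = 36. Stack: [36]
STORE_FAST k → k=36. Stack: []
LOAD_FAST a → push 38. Stack: [38]
LOAD_CONST → push 12. Stack: [38, 12]
BINARY_OP + → 38 + 12 = 50. Stack: [50]
LOAD_CONST → push 2. Stack: [50, 2]
BINARY_OP % → 50 % 2 = 0. Stack: [0]
STORE_FAST k → k=0. Stack: []
LOAD_FAST b → push 2. Stack: [2]
LOAD_CONST → push 4. Stack: [2, 4]
BINARY_OP - → 2 - 4 = -2. Stack: [-2]
STORE_FAST w → w=-2. Stack: []
LOAD_FAST_LOAD_FAST w,b → push -2,2. Stack: [-2, 2]
BINARY_OP * → -2 * 2 = -4. Stack: [-4]
LOAD_FAST_LOAD_FAST w,w → push -2,-2. Stack: [-4, -2, -2]
BINARY_OP * → -2 * -2 = 4. Stack: [-4, 4]
BINARY_OP ^ → -4 ^ 4 = -8. Stack: [-8]
STORE_FAST r → r=-8. Stack: []
LOAD_FAST_LOAD_FAST k,a → push 0,38. Stack: [0, 38]
BINARY_OP - → 0 - 38 = -38. Stack: [-38]
STORE_FAST x → x=-38. Stack: []
LOAD_FAST_LOAD_FAST x,w → push -38,-2. Stack: [-38, -2]
BINARY_OP - → -38 - -2 = -36. Stack: [-36]
STORE_FAST n → n=-36. Stack: []
LOAD_CONST → push 10. Stack: [10]
LOAD_FAST n → push -36. Stack: [10, -36]
BINARY_OP - → 10 - -36 = 46. Stack: [46]
LOAD_FAST r → push -8. Stack: [46, -8]
BINARY_OP // → 46 // -8 = -6. Stack: [-6]
STORE_FAST t → t=-6. Stack: []
LOAD_FAST w → push -2. Stack: [-2]
RETURN_VALUE → return -2.

-6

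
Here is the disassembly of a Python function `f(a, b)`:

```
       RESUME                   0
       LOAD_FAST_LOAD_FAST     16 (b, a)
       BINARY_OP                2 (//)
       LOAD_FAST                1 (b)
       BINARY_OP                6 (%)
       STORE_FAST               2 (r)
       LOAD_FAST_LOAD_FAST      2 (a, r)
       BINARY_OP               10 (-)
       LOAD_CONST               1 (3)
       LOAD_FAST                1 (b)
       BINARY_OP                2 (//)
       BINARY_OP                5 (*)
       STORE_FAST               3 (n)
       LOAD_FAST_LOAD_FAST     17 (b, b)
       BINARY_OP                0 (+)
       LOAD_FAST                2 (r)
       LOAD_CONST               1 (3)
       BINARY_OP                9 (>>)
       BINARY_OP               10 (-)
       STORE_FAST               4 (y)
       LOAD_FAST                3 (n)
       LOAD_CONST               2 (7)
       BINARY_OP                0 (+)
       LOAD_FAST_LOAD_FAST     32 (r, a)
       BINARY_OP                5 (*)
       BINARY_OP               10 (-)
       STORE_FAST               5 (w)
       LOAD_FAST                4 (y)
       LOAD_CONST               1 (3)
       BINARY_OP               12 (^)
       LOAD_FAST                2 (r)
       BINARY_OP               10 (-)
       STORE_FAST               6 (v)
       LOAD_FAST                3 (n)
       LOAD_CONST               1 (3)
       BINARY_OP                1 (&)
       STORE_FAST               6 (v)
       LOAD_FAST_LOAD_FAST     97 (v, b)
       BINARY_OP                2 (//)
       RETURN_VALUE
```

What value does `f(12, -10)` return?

-1

LOAD_FAST_LOAD_FAST b,a → push -10,12. Stack: [-10, 12]
BINARY_OP // → -10 // 12 = -1. Stack: [-1]
LOAD_FAST b → push -10. Stack: [-1, -10]
BINARY_OP % → -1 % -10 = -1. Stack: [-1]
STORE_FAST r → r=-1. Stack: []
LOAD_FAST_LOAD_FAST a,r → push 12,-1. Stack: [12, -1]
BINARY_OP - → 12 - -1 = 13. Stack: [13]
LOAD_CONST → push 3. Stack: [13, 3]
LOAD_FAST b → push -10. Stack: [13, 3, -10]
BINARY_OP // → 3 // -10 = -1. Stack: [13, -1]
BINARY_OP * → 13 * -1 = -13. Stack: [-13]
STORE_FAST n → n=-13. Stack: []
LOAD_FAST_LOAD_FAST b,b → push -10,-10. Stack: [-10, -10]
BINARY_OP + → -10 + -10 = -20. Stack: [-20]
LOAD_FAST r → push -1. Stack: [-20, -1]
LOAD_CONST → push 3. Stack: [-20, -1, 3]
BINARY_OP >> → -1 >> 3 = -1. Stack: [-20, -1]
BINARY_OP - → -20 - -1 = -19. Stack: [-19]
STORE_FAST y → y=-19. Stack: []
LOAD_FAST n → push -13. Stack: [-13]
LOAD_CONST → push 7. Stack: [-13, 7]
BINARY_OP + → -13 + 7 = -6. Stack: [-6]
LOAD_FAST_LOAD_FAST r,a → push -1,12. Stack: [-6, -1, 12]
BINARY_OP * → -1 * 12 = -12. Stack: [-6, -12]
BINARY_OP - → -6 - -12 = 6. Stack: [6]
STORE_FAST w → w=6. Stack: []
LOAD_FAST y → push -19. Stack: [-19]
LOAD_CONST → push 3. Stack: [-19, 3]
BINARY_OP ^ → -19 ^ 3 = -18. Stack: [-18]
LOAD_FAST r → push -1. Stack: [-18, -1]
BINARY_OP - → -18 - -1 = -17. Stack: [-17]
STORE_FAST v → v=-17. Stack: []
LOAD_FAST n → push -13. Stack: [-13]
LOAD_CONST → push 3. Stack: [-13, 3]
BINARY_OP & → -13 & 3 = 3. Stack: [3]
STORE_FAST v → v=3. Stack: []
LOAD_FAST_LOAD_FAST v,b → push 3,-10. Stack: [3, -10]
BINARY_OP // → 3 // -10 = -1. Stack: [-1]
RETURN_VALUE → return -1.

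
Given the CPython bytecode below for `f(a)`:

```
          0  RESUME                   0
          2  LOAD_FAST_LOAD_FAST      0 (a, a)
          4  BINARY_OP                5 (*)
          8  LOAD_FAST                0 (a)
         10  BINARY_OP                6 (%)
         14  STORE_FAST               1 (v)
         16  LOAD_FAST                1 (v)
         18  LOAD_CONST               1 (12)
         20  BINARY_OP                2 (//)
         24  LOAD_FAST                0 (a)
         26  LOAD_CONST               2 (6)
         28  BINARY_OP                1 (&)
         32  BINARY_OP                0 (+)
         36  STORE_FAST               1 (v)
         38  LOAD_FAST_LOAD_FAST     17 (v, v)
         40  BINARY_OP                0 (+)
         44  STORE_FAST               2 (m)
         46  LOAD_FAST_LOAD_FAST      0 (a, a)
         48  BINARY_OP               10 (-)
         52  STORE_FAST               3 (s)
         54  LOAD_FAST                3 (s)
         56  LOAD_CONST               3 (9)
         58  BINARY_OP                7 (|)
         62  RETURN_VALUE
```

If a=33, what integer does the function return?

LOAD_FAST_LOAD_FAST a,a → push 33,33. Stack: [33, 33]
BINARY_OP * → 33 * 33 = 1089. Stack: [1089]
LOAD_FAST a → push 33. Stack: [1089, 33]
BINARY_OP % → 1089 % 33 = 0. Stack: [0]
STORE_FAST v → v=0. Stack: []
LOAD_FAST v → push 0. Stack: [0]
LOAD_CONST → push 12. Stack: [0, 12]
BINARY_OP // → 0 // 12 = 0. Stack: [0]
LOAD_FAST a → push 33. Stack: [0, 33]
LOAD_CONST → push 6. Stack: [0, 33, 6]
BINARY_OP & → 33 & 6 = 0. Stack: [0, 0]
BINARY_OP + → 0 + 0 = 0. Stack: [0]
STORE_FAST v → v=0. Stack: []
LOAD_FAST_LOAD_FAST v,v → push 0,0. Stack: [0, 0]
BINARY_OP + → 0 + 0 = 0. Stack: [0]
STORE_FAST m → m=0. Stack: []
LOAD_FAST_LOAD_FAST a,a → push 33,33. Stack: [33, 33]
BINARY_OP - → 33 - 33 = 0. Stack: [0]
STORE_FAST s → s=0. Stack: []
LOAD_FAST s → push 0. Stack: [0]
LOAD_CONST → push 9. Stack: [0, 9]
BINARY_OP | → 0 | 9 = 9. Stack: [9]
RETURN_VALUE → return 9.

9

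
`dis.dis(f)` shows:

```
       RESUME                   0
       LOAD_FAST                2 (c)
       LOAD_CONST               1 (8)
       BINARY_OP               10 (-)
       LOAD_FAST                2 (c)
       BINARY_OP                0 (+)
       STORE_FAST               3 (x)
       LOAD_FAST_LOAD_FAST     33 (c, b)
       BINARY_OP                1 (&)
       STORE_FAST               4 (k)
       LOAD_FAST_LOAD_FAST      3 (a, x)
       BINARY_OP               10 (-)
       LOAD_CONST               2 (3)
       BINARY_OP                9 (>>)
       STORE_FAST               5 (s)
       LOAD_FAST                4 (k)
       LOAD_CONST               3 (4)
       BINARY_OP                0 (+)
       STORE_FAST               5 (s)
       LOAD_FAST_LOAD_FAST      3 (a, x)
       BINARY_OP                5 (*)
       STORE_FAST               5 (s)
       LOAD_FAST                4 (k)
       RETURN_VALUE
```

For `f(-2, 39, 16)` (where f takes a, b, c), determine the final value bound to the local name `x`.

LOAD_FAST c → push 16. Stack: [16]
LOAD_CONST → push 8. Stack: [16, 8]
BINARY_OP - → 16 - 8 = 8. Stack: [8]
LOAD_FAST c → push 16. Stack: [8, 16]
BINARY_OP + → 8 + 16 = 24. Stack: [24]
STORE_FAST x → x=24. Stack: []
LOAD_FAST_LOAD_FAST c,b → push 16,39. Stack: [16, 39]
BINARY_OP & → 16 & 39 = 0. Stack: [0]
STORE_FAST k → k=0. Stack: []
LOAD_FAST_LOAD_FAST a,x → push -2,24. Stack: [-2, 24]
BINARY_OP - → -2 - 24 = -26. Stack: [-26]
LOAD_CONST → push 3. Stack: [-26, 3]
BINARY_OP >> → -26 >> 3 = -4. Stack: [-4]
STORE_FAST s → s=-4. Stack: []
LOAD_FAST k → push 0. Stack: [0]
LOAD_CONST → push 4. Stack: [0, 4]
BINARY_OP + → 0 + 4 = 4. Stack: [4]
STORE_FAST s → s=4. Stack: []
LOAD_FAST_LOAD_FAST a,x → push -2,24. Stack: [-2, 24]
BINARY_OP * → -2 * 24 = -48. Stack: [-48]
STORE_FAST s → s=-48. Stack: []
LOAD_FAST k → push 0. Stack: [0]
RETURN_VALUE → return 0.

24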